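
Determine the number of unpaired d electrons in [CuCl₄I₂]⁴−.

Each chloride is −1; each iodide is −1; balancing the −4 overall charge requires Cu(II).
Group 11 minus oxidation state 2 gives a d⁹ configuration.
In an octahedral field the d⁹ configuration is t₂g⁶e_g³ (only one arrangement possible), giving 1 unpaired electron.

1 unpaired electron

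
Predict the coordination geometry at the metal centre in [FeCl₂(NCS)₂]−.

Each chloride is −1; each isothiocyanate is −1; balancing the −1 overall charge requires Fe(III).
Group 8 minus oxidation state 3 gives a d⁵ configuration.
With 4 monodentate ligands the coordination number is 4.
Chloride and isothiocyanate are weak-field ligands.
A high-spin d⁵ ion has zero CFSE in either geometry, so four ligands adopt the sterically favoured tetrahedral geometry.

tetrahedral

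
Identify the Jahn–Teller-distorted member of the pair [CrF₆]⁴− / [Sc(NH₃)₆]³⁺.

[CrF₆]⁴−: Summing ligand charges against the −4 overall charge gives an oxidation state of +2 for chromium. Chromium is a group-6 element; Cr(II) is therefore d⁴. Fluoride is a weak-field ligand for a first-row metal, so the complex is high-spin. The t₂g³e_g¹ (high-spin) configuration has an unevenly filled e_g set; the Jahn–Teller theorem predicts a tetragonal distortion (typically axial elongation) to lift the degeneracy.
[Sc(NH₃)₆]³⁺: Ammonia is neutral; balancing the +3 overall charge requires Sc(III). Sc sits in group 3, so the d-electron count is 3 − 3 = 0. The d⁰ configuration leaves the e_g set evenly filled (or empty) — no strong Jahn–Teller driving force.

[CrF₆]⁴−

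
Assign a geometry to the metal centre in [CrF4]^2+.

tetrahedral

Summing ligand charges against the +2 overall charge gives an oxidation state of +6 for chromium.
Cr sits in group 6, so the d-electron count is 6 − 6 = 0.
Coordination number: 4.
A d⁰ ion has no crystal-field stabilisation preference between square planar and tetrahedral, so four ligands adopt the sterically favoured tetrahedral geometry.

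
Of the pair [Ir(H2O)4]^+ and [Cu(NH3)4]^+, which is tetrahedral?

For [Ir(H2O)4]^+: Summing ligand charges against the +1 overall charge gives an oxidation state of +1 for iridium. Ir sits in group 9, so the d-electron count is 9 − 1 = 8. A 5d d⁸ ion has a large crystal-field splitting; square planar leaves the high-energy d_{x²−y²} orbital empty and maximises CFSE. → square planar.
For [Cu(NH3)4]^+: Ammonia is neutral; balancing the +1 overall charge requires Cu(I). Copper is a group-11 element; Cu(I) is therefore d¹⁰. A d¹⁰ ion has no crystal-field stabilisation preference between square planar and tetrahedral, so four ligands adopt the sterically favoured tetrahedral geometry. → tetrahedral.

[Cu(NH3)4]^+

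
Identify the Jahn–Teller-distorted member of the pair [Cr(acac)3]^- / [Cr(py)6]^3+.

[Cr(acac)3]^-

[Cr(acac)3]^-: Ligand charges: each acetylacetonate is −1. With an overall charge of −1 the chromium centre must be in the +2 oxidation state. Chromium is a group-6 element; Cr(II) is therefore d⁴. Acetylacetonate is a weak-field ligand for a first-row metal, so the complex is high-spin. The t₂g³e_g¹ (high-spin) configuration has an unevenly filled e_g set; the Jahn–Teller theorem predicts a tetragonal distortion (typically axial elongation) to lift the degeneracy.
[Cr(py)6]^3+: Ligand charges: pyridine is neutral. With an overall charge of +3 the chromium centre must be in the +3 oxidation state. Chromium is a group-6 element; Cr(III) is therefore d³. The d³ configuration leaves the e_g set evenly filled (or empty) — no strong Jahn–Teller driving force.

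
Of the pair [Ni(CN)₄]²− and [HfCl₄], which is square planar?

[Ni(CN)₄]²−

For [Ni(CN)₄]²−: Ligand charges: each cyanide is −1. With an overall charge of −2 the nickel centre must be in the +2 oxidation state. Nickel is a group-10 element; Ni(II) is therefore d⁸. Cyanide is a strong-field ligand (high in the spectrochemical series). A 3d d⁸ ion with strong-field ligands gains enough CFSE to favour square planar over tetrahedral. → square planar.
For [HfCl₄]: Each chloride is −1; balancing the 0 overall charge requires Hf(IV). Hf sits in group 4, so the d-electron count is 4 − 4 = 0. A d⁰ ion has no crystal-field stabilisation preference between square planar and tetrahedral, so four ligands adopt the sterically favoured tetrahedral geometry. → tetrahedral.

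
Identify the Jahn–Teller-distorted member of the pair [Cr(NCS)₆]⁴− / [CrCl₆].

[Cr(NCS)₆]⁴−

[Cr(NCS)₆]⁴−: Each isothiocyanate is −1; balancing the −4 overall charge requires Cr(II). Cr sits in group 6, so the d-electron count is 6 − 2 = 4. Isothiocyanate is a weak-field ligand for a first-row metal, so the complex is high-spin. The t₂g³e_g¹ (high-spin) configuration has an unevenly filled e_g set; the Jahn–Teller theorem predicts a tetragonal distortion (typically axial elongation) to lift the degeneracy.
[CrCl₆]: Each chloride is −1; balancing the 0 overall charge requires Cr(VI). Chromium is a group-6 element; Cr(VI) is therefore d⁰. The d⁰ configuration leaves the e_g set evenly filled (or empty) — no strong Jahn–Teller driving force.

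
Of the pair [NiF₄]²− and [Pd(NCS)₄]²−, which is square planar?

[Pd(NCS)₄]²−

For [NiF₄]²−: Ligand charges: each fluoride is −1. With an overall charge of −2 the nickel centre must be in the +2 oxidation state. Nickel is a group-10 element; Ni(II) is therefore d⁸. Fluoride is a weak-field ligand. With weak-field ligands the CFSE gain from square planar is small, so a 3d d⁸ ion takes the sterically preferred tetrahedral geometry. → tetrahedral.
For [Pd(NCS)₄]²−: Ligand charges: each isothiocyanate is −1. With an overall charge of −2 the palladium centre must be in the +2 oxidation state. Palladium is a group-10 element; Pd(II) is therefore d⁸. A 4d d⁸ ion has a large crystal-field splitting; square planar leaves the high-energy d_{x²−y²} orbital empty and maximises CFSE. → square planar.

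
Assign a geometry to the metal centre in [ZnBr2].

Each bromide is −1; balancing the 0 overall charge requires Zn(II).
Zinc is a group-12 element; Zn(II) is therefore d¹⁰.
With 2 monodentate ligands the coordination number is 2.
A d¹⁰ ion with only two ligands adopts a linear arrangement (sp hybridisation; no CFSE preference).

linear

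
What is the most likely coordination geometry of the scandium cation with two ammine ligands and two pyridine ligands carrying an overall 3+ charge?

Ammonia is neutral; pyridine is neutral; balancing the +3 overall charge requires Sc(III).
Scandium is a group-3 element; Sc(III) is therefore d⁰.
Coordination number: 4.
A d⁰ ion has no crystal-field stabilisation preference between square planar and tetrahedral, so four ligands adopt the sterically favoured tetrahedral geometry.

tetrahedral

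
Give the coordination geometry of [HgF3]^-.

Ligand charges: each fluoride is −1. With an overall charge of −1 the mercury centre must be in the +2 oxidation state.
Group 12 minus oxidation state 2 gives a d¹⁰ configuration.
Coordination number: 3.
Three ligands around a d¹⁰ centre minimise repulsion in a trigonal-planar arrangement.

trigonal planar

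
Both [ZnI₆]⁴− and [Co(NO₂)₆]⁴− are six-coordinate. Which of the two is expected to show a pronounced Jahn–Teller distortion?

[ZnI₆]⁴−: Each iodide is −1; balancing the −4 overall charge requires Zn(II). Zinc is a group-12 element; Zn(II) is therefore d¹⁰. The d¹⁰ configuration leaves the e_g set evenly filled (or empty) — no strong Jahn–Teller driving force.
[Co(NO₂)₆]⁴−: Each nitro (N-bound nitrite) is −1; balancing the −4 overall charge requires Co(II). Cobalt is a group-9 element; Co(II) is therefore d⁷. Nitro (N-bound nitrite) is a strong-field ligand (high in the spectrochemical series) for a first-row metal, so the complex is low-spin. The t₂g⁶e_g¹ (low-spin) configuration has an unevenly filled e_g set; the Jahn–Teller theorem predicts a tetragonal distortion (typically axial elongation) to lift the degeneracy.

[Co(NO₂)₆]⁴−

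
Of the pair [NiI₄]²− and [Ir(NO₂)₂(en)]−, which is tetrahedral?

For [NiI₄]²−: Ligand charges: each iodide is −1. With an overall charge of −2 the nickel centre must be in the +2 oxidation state. Group 10 minus oxidation state 2 gives a d⁸ configuration. Iodide is a weak-field ligand. With weak-field ligands the CFSE gain from square planar is small, so a 3d d⁸ ion takes the sterically preferred tetrahedral geometry. → tetrahedral.
For [Ir(NO₂)₂(en)]−: Summing ligand charges against the −1 overall charge gives an oxidation state of +1 for iridium. Ir sits in group 9, so the d-electron count is 9 − 1 = 8. A 5d d⁸ ion has a large crystal-field splitting; square planar leaves the high-energy d_{x²−y²} orbital empty and maximises CFSE. → square planar.

[NiI₄]²−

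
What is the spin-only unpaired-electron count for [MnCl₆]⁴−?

Each chloride is −1; balancing the −4 overall charge requires Mn(II).
Mn sits in group 7, so the d-electron count is 7 − 2 = 5.
The spin state decides the count: Chloride is a weak-field ligand for a first-row metal, so the complex is high-spin.
An octahedral high-spin d⁵ ion is t₂g³e_g², giving 5 unpaired electrons.

5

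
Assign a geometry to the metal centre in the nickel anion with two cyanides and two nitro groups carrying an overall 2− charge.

square planar

Ligand charges: each cyanide is −1; each nitro (N-bound nitrite) is −1. With an overall charge of −2 the nickel centre must be in the +2 oxidation state.
Nickel is a group-10 element; Ni(II) is therefore d⁸.
Coordination number: 4.
Cyanide and nitro (N-bound nitrite) are strong-field ligands (high in the spectrochemical series).
A 3d d⁸ ion with strong-field ligands gains enough CFSE to favour square planar over tetrahedral.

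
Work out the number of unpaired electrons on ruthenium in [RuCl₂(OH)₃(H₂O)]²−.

1 unpaired electron

Summing ligand charges against the −2 overall charge gives an oxidation state of +3 for ruthenium.
Ru sits in group 8, so the d-electron count is 8 − 3 = 5.
The spin state decides the count: a 4d ion has a large Δₒ and is invariably low-spin.
An octahedral low-spin d⁵ ion is t₂g⁵e_g⁰, giving 1 unpaired electron.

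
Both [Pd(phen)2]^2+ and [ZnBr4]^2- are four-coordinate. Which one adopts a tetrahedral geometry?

For [Pd(phen)2]^2+: 1,10-phenanthroline is neutral; balancing the +2 overall charge requires Pd(II). Group 10 minus oxidation state 2 gives a d⁸ configuration. A 4d d⁸ ion has a large crystal-field splitting; square planar leaves the high-energy d_{x²−y²} orbital empty and maximises CFSE. → square planar.
For [ZnBr4]^2-: Ligand charges: each bromide is −1. With an overall charge of −2 the zinc centre must be in the +2 oxidation state. Group 12 minus oxidation state 2 gives a d¹⁰ configuration. A d¹⁰ ion has no crystal-field stabilisation preference between square planar and tetrahedral, so four ligands adopt the sterically favoured tetrahedral geometry. → tetrahedral.

[ZnBr4]^2-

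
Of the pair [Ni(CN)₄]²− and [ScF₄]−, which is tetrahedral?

For [Ni(CN)₄]²−: Each cyanide is −1; balancing the −2 overall charge requires Ni(II). Nickel is a group-10 element; Ni(II) is therefore d⁸. Cyanide is a strong-field ligand (high in the spectrochemical series). A 3d d⁸ ion with strong-field ligands gains enough CFSE to favour square planar over tetrahedral. → square planar.
For [ScF₄]−: Each fluoride is −1; balancing the −1 overall charge requires Sc(III). Scandium is a group-3 element; Sc(III) is therefore d⁰. A d⁰ ion has no crystal-field stabilisation preference between square planar and tetrahedral, so four ligands adopt the sterically favoured tetrahedral geometry. → tetrahedral.

[ScF₄]−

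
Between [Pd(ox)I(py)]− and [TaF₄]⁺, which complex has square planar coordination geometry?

For [Pd(ox)I(py)]−: Ligand charges: each oxalate is −2; each iodide is −1; pyridine is neutral. With an overall charge of −1 the palladium centre must be in the +2 oxidation state. Pd sits in group 10, so the d-electron count is 10 − 2 = 8. A 4d d⁸ ion has a large crystal-field splitting; square planar leaves the high-energy d_{x²−y²} orbital empty and maximises CFSE. → square planar.
For [TaF₄]⁺: Summing ligand charges against the +1 overall charge gives an oxidation state of +5 for tantalum. Tantalum is a group-5 element; Ta(V) is therefore d⁰. A d⁰ ion has no crystal-field stabilisation preference between square planar and tetrahedral, so four ligands adopt the sterically favoured tetrahedral geometry. → tetrahedral.

[Pd(ox)I(py)]−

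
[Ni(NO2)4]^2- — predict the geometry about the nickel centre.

square planar

Each nitro (N-bound nitrite) is −1; balancing the −2 overall charge requires Ni(II).
Ni sits in group 10, so the d-electron count is 10 − 2 = 8.
Coordination number: 4.
Nitro (N-bound nitrite) is a strong-field ligand (high in the spectrochemical series).
A 3d d⁸ ion with strong-field ligands gains enough CFSE to favour square planar over tetrahedral.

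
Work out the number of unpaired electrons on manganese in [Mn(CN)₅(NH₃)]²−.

Ligand charges: each cyanide is −1; ammonia is neutral. With an overall charge of −2 the manganese centre must be in the +3 oxidation state.
Manganese is a group-7 element; Mn(III) is therefore d⁴.
The spin state decides the count: Cyanide is a strong-field ligand (high in the spectrochemical series) for a first-row metal, so the complex is low-spin.
An octahedral low-spin d⁴ ion is t₂g⁴e_g⁰, giving 2 unpaired electrons.

2 unpaired electrons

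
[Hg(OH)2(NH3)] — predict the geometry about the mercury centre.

trigonal planar

Ligand charges: each hydroxide is −1; ammonia is neutral. With an overall charge of 0 the mercury centre must be in the +2 oxidation state.
Hg sits in group 12, so the d-electron count is 12 − 2 = 10.
Coordination number: 3.
Three ligands around a d¹⁰ centre minimise repulsion in a trigonal-planar arrangement.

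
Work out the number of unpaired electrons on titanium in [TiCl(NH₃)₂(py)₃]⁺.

2

Ligand charges: each chloride is −1; ammonia is neutral; pyridine is neutral. With an overall charge of +1 the titanium centre must be in the +2 oxidation state.
Group 4 minus oxidation state 2 gives a d² configuration.
In an octahedral field the d² configuration is t₂g²e_g⁰ (only one arrangement possible), giving 2 unpaired electrons.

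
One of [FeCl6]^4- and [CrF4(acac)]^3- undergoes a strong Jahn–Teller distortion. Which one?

[FeCl6]^4-: Summing ligand charges against the −4 overall charge gives an oxidation state of +2 for iron. Group 8 minus oxidation state 2 gives a d⁶ configuration. Chloride is a weak-field ligand for a first-row metal, so the complex is high-spin. The d⁶ configuration leaves the e_g set evenly filled (or empty) — no strong Jahn–Teller driving force.
[CrF4(acac)]^3-: Each fluoride is −1; each acetylacetonate is −1; balancing the −3 overall charge requires Cr(II). Chromium is a group-6 element; Cr(II) is therefore d⁴. Acetylacetonate and fluoride are weak-field ligands for a first-row metal, so the complex is high-spin. The t₂g³e_g¹ (high-spin) configuration has an unevenly filled e_g set; the Jahn–Teller theorem predicts a tetragonal distortion (typically axial elongation) to lift the degeneracy.

[CrF4(acac)]^3-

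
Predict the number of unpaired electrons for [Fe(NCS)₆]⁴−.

Each isothiocyanate is −1; balancing the −4 overall charge requires Fe(II).
Group 8 minus oxidation state 2 gives a d⁶ configuration.
The spin state decides the count: Isothiocyanate is a weak-field ligand for a first-row metal, so the complex is high-spin.
An octahedral high-spin d⁶ ion is t₂g⁴e_g², giving 4 unpaired electrons.

4 unpaired electrons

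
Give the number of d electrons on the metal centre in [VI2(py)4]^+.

d²

Each iodide is −1; pyridine is neutral; balancing the +1 overall charge requires V(III).
Vanadium is a group-5 element; V(III) is therefore d².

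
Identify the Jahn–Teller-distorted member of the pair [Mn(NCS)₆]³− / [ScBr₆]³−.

[Mn(NCS)₆]³−

[Mn(NCS)₆]³−: Summing ligand charges against the −3 overall charge gives an oxidation state of +3 for manganese. Mn sits in group 7, so the d-electron count is 7 − 3 = 4. Isothiocyanate is a weak-field ligand for a first-row metal, so the complex is high-spin. The t₂g³e_g¹ (high-spin) configuration has an unevenly filled e_g set; the Jahn–Teller theorem predicts a tetragonal distortion (typically axial elongation) to lift the degeneracy.
[ScBr₆]³−: Summing ligand charges against the −3 overall charge gives an oxidation state of +3 for scandium. Group 3 minus oxidation state 3 gives a d⁰ configuration. The d⁰ configuration leaves the e_g set evenly filled (or empty) — no strong Jahn–Teller driving force.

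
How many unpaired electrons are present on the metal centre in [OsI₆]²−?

2 unpaired electrons

Ligand charges: each iodide is −1. With an overall charge of −2 the osmium centre must be in the +4 oxidation state.
Group 8 minus oxidation state 4 gives a d⁴ configuration.
The spin state decides the count: a 5d ion has a large Δₒ and is invariably low-spin.
An octahedral low-spin d⁴ ion is t₂g⁴e_g⁰, giving 2 unpaired electrons.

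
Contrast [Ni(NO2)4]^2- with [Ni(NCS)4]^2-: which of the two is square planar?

[Ni(NO2)4]^2-

For [Ni(NO2)4]^2-: Summing ligand charges against the −2 overall charge gives an oxidation state of +2 for nickel. Ni sits in group 10, so the d-electron count is 10 − 2 = 8. Nitro (N-bound nitrite) is a strong-field ligand (high in the spectrochemical series). A 3d d⁸ ion with strong-field ligands gains enough CFSE to favour square planar over tetrahedral. → square planar.
For [Ni(NCS)4]^2-: Each isothiocyanate is −1; balancing the −2 overall charge requires Ni(II). Group 10 minus oxidation state 2 gives a d⁸ configuration. Isothiocyanate is a weak-field ligand. With weak-field ligands the CFSE gain from square planar is small, so a 3d d⁸ ion takes the sterically preferred tetrahedral geometry. → tetrahedral.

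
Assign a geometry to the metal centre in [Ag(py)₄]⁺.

tetrahedral

Pyridine is neutral; balancing the +1 overall charge requires Ag(I).
Ag sits in group 11, so the d-electron count is 11 − 1 = 10.
With 4 monodentate ligands the coordination number is 4.
A d¹⁰ ion has no crystal-field stabilisation preference between square planar and tetrahedral, so four ligands adopt the sterically favoured tetrahedral geometry.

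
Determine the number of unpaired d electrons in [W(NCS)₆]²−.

2 unpaired electrons

Ligand charges: each isothiocyanate is −1. With an overall charge of −2 the tungsten centre must be in the +4 oxidation state.
Tungsten is a group-6 element; W(IV) is therefore d².
In an octahedral field the d² configuration is t₂g²e_g⁰ (only one arrangement possible), giving 2 unpaired electrons.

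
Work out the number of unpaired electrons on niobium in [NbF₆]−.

Summing ligand charges against the −1 overall charge gives an oxidation state of +5 for niobium.
Niobium is a group-5 element; Nb(V) is therefore d⁰.
In an octahedral field the d⁰ configuration is t₂g⁰e_g⁰, giving 0 unpaired electrons.

0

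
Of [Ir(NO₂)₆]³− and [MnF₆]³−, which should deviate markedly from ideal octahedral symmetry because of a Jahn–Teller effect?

[Ir(NO₂)₆]³−: Ligand charges: each nitro (N-bound nitrite) is −1. With an overall charge of −3 the iridium centre must be in the +3 oxidation state. Group 9 minus oxidation state 3 gives a d⁶ configuration. A 5d ion has a large Δₒ and is invariably low-spin. The d⁶ configuration leaves the e_g set evenly filled (or empty) — no strong Jahn–Teller driving force.
[MnF₆]³−: Summing ligand charges against the −3 overall charge gives an oxidation state of +3 for manganese. Manganese is a group-7 element; Mn(III) is therefore d⁴. Fluoride is a weak-field ligand for a first-row metal, so the complex is high-spin. The t₂g³e_g¹ (high-spin) configuration has an unevenly filled e_g set; the Jahn–Teller theorem predicts a tetragonal distortion (typically axial elongation) to lift the degeneracy.

[MnF₆]³−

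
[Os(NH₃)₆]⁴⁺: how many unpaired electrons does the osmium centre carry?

Ligand charges: ammonia is neutral. With an overall charge of +4 the osmium centre must be in the +4 oxidation state.
Osmium is a group-8 element; Os(IV) is therefore d⁴.
The spin state decides the count: a 5d ion has a large Δₒ and is invariably low-spin.
An octahedral low-spin d⁴ ion is t₂g⁴e_g⁰, giving 2 unpaired electrons.

2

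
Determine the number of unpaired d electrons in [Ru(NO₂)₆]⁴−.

0 unpaired electrons

Ligand charges: each nitro (N-bound nitrite) is −1. With an overall charge of −4 the ruthenium centre must be in the +2 oxidation state.
Group 8 minus oxidation state 2 gives a d⁶ configuration.
The spin state decides the count: a 4d ion has a large Δₒ and is invariably low-spin.
An octahedral low-spin d⁶ ion is t₂g⁶e_g⁰, giving 0 unpaired electrons.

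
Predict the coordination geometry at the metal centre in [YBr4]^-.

tetrahedral

Each bromide is −1; balancing the −1 overall charge requires Y(III).
Group 3 minus oxidation state 3 gives a d⁰ configuration.
With 4 monodentate ligands the coordination number is 4.
A d⁰ ion has no crystal-field stabilisation preference between square planar and tetrahedral, so four ligands adopt the sterically favoured tetrahedral geometry.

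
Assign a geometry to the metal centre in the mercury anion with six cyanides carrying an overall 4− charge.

octahedral

Summing ligand charges against the −4 overall charge gives an oxidation state of +2 for mercury.
Mercury is a group-12 element; Hg(II) is therefore d¹⁰.
Coordination number: 6.
Six donors around a single metal centre give an octahedral coordination sphere.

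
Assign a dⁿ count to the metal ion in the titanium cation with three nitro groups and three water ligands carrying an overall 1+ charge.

d⁰

Ligand charges: each nitro (N-bound nitrite) is −1; water is neutral. With an overall charge of +1 the titanium centre must be in the +4 oxidation state.
Titanium is a group-4 element; Ti(IV) is therefore d⁰.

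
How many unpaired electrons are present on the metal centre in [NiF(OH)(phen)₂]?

2 unpaired electrons

Summing ligand charges against the 0 overall charge gives an oxidation state of +2 for nickel.
Nickel is a group-10 element; Ni(II) is therefore d⁸.
Counting donor atoms: 1×fluoride (monodentate) → 1 donor; 1×hydroxide (monodentate) → 1 donor; 2×1,10-phenanthroline (bidentate) → 4 donors. Coordination number = 6.
In an octahedral field the d⁸ configuration is t₂g⁶e_g² (only one arrangement possible), giving 2 unpaired electrons.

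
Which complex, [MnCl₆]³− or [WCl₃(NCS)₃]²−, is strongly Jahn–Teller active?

[MnCl₆]³−

[MnCl₆]³−: Summing ligand charges against the −3 overall charge gives an oxidation state of +3 for manganese. Manganese is a group-7 element; Mn(III) is therefore d⁴. Chloride is a weak-field ligand for a first-row metal, so the complex is high-spin. The t₂g³e_g¹ (high-spin) configuration has an unevenly filled e_g set; the Jahn–Teller theorem predicts a tetragonal distortion (typically axial elongation) to lift the degeneracy.
[WCl₃(NCS)₃]²−: Ligand charges: each chloride is −1; each isothiocyanate is −1. With an overall charge of −2 the tungsten centre must be in the +4 oxidation state. Group 6 minus oxidation state 4 gives a d² configuration. The d² configuration leaves the e_g set evenly filled (or empty) — no strong Jahn–Teller driving force.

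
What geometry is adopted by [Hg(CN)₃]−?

trigonal planar

Each cyanide is −1; balancing the −1 overall charge requires Hg(II).
Group 12 minus oxidation state 2 gives a d¹⁰ configuration.
With 3 monodentate ligands the coordination number is 3.
Three ligands around a d¹⁰ centre minimise repulsion in a trigonal-planar arrangement.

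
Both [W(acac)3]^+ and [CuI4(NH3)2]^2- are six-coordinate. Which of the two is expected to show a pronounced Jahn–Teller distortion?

[W(acac)3]^+: Each acetylacetonate is −1; balancing the +1 overall charge requires W(IV). Tungsten is a group-6 element; W(IV) is therefore d². The d² configuration leaves the e_g set evenly filled (or empty) — no strong Jahn–Teller driving force.
[CuI4(NH3)2]^2-: Each iodide is −1; ammonia is neutral; balancing the −2 overall charge requires Cu(II). Cu sits in group 11, so the d-electron count is 11 − 2 = 9. The t₂g⁶e_g³ configuration has an unevenly filled e_g set; the Jahn–Teller theorem predicts a tetragonal distortion (typically axial elongation) to lift the degeneracy.

[CuI4(NH3)2]^2-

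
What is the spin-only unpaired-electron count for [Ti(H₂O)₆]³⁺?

1 unpaired electron

Water is neutral; balancing the +3 overall charge requires Ti(III).
Titanium is a group-4 element; Ti(III) is therefore d¹.
In an octahedral field the d¹ configuration is t₂g¹e_g⁰ (only one arrangement possible), giving 1 unpaired electron.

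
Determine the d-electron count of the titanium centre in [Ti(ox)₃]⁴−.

d2

Ligand charges: each oxalate is −2. With an overall charge of −4 the titanium centre must be in the +2 oxidation state.
Titanium is a group-4 element; Ti(II) is therefore d².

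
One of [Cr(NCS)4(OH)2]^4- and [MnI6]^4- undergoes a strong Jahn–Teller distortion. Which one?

[Cr(NCS)4(OH)2]^4-: Ligand charges: each isothiocyanate is −1; each hydroxide is −1. With an overall charge of −4 the chromium centre must be in the +2 oxidation state. Group 6 minus oxidation state 2 gives a d⁴ configuration. Hydroxide and isothiocyanate are weak-field ligands for a first-row metal, so the complex is high-spin. The t₂g³e_g¹ (high-spin) configuration has an unevenly filled e_g set; the Jahn–Teller theorem predicts a tetragonal distortion (typically axial elongation) to lift the degeneracy.
[MnI6]^4-: Ligand charges: each iodide is −1. With an overall charge of −4 the manganese centre must be in the +2 oxidation state. Group 7 minus oxidation state 2 gives a d⁵ configuration. Iodide is a weak-field ligand for a first-row metal, so the complex is high-spin. The d⁵ configuration leaves the e_g set evenly filled (or empty) — no strong Jahn–Teller driving force.

[Cr(NCS)4(OH)2]^4-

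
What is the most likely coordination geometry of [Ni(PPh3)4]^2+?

square planar

Summing ligand charges against the +2 overall charge gives an oxidation state of +2 for nickel.
Ni sits in group 10, so the d-electron count is 10 − 2 = 8.
With 4 monodentate ligands the coordination number is 4.
Triphenylphosphine is a strong-field ligand (high in the spectrochemical series).
A 3d d⁸ ion with strong-field ligands gains enough CFSE to favour square planar over tetrahedral.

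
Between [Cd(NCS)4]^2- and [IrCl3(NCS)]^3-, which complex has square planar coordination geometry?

[IrCl3(NCS)]^3-

For [Cd(NCS)4]^2-: Each isothiocyanate is −1; balancing the −2 overall charge requires Cd(II). Cd sits in group 12, so the d-electron count is 12 − 2 = 10. A d¹⁰ ion has no crystal-field stabilisation preference between square planar and tetrahedral, so four ligands adopt the sterically favoured tetrahedral geometry. → tetrahedral.
For [IrCl3(NCS)]^3-: Summing ligand charges against the −3 overall charge gives an oxidation state of +1 for iridium. Group 9 minus oxidation state 1 gives a d⁸ configuration. A 5d d⁸ ion has a large crystal-field splitting; square planar leaves the high-energy d_{x²−y²} orbital empty and maximises CFSE. → square planar.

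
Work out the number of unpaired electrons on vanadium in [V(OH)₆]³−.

Summing ligand charges against the −3 overall charge gives an oxidation state of +3 for vanadium.
Group 5 minus oxidation state 3 gives a d² configuration.
In an octahedral field the d² configuration is t₂g²e_g⁰ (only one arrangement possible), giving 2 unpaired electrons.

2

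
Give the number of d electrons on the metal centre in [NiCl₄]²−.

Each chloride is −1; balancing the −2 overall charge requires Ni(II).
Group 10 minus oxidation state 2 gives a d⁸ configuration.

d8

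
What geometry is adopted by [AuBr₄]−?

square planar

Summing ligand charges against the −1 overall charge gives an oxidation state of +3 for gold.
Group 11 minus oxidation state 3 gives a d⁸ configuration.
With 4 monodentate ligands the coordination number is 4.
A 5d d⁸ ion has a large crystal-field splitting; square planar leaves the high-energy d_{x²−y²} orbital empty and maximises CFSE.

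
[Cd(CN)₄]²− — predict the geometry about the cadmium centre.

tetrahedral

Ligand charges: each cyanide is −1. With an overall charge of −2 the cadmium centre must be in the +2 oxidation state.
Group 12 minus oxidation state 2 gives a d¹⁰ configuration.
Coordination number: 4.
A d¹⁰ ion has no crystal-field stabilisation preference between square planar and tetrahedral, so four ligands adopt the sterically favoured tetrahedral geometry.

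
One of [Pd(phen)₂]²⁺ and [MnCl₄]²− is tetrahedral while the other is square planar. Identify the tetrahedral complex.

For [Pd(phen)₂]²⁺: Summing ligand charges against the +2 overall charge gives an oxidation state of +2 for palladium. Palladium is a group-10 element; Pd(II) is therefore d⁸. A 4d d⁸ ion has a large crystal-field splitting; square planar leaves the high-energy d_{x²−y²} orbital empty and maximises CFSE. → square planar.
For [MnCl₄]²−: Each chloride is −1; balancing the −2 overall charge requires Mn(II). Group 7 minus oxidation state 2 gives a d⁵ configuration. A high-spin d⁵ ion has zero CFSE in either geometry, so four ligands adopt the sterically favoured tetrahedral geometry. → tetrahedral.

[MnCl₄]²−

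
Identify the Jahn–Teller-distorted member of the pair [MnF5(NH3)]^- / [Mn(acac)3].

[MnF5(NH3)]^-: Ligand charges: each fluoride is −1; ammonia is neutral. With an overall charge of −1 the manganese centre must be in the +4 oxidation state. Group 7 minus oxidation state 4 gives a d³ configuration. The d³ configuration leaves the e_g set evenly filled (or empty) — no strong Jahn–Teller driving force.
[Mn(acac)3]: Ligand charges: each acetylacetonate is −1. With an overall charge of 0 the manganese centre must be in the +3 oxidation state. Manganese is a group-7 element; Mn(III) is therefore d⁴. Acetylacetonate is a weak-field ligand for a first-row metal, so the complex is high-spin. The t₂g³e_g¹ (high-spin) configuration has an unevenly filled e_g set; the Jahn–Teller theorem predicts a tetragonal distortion (typically axial elongation) to lift the degeneracy.

[Mn(acac)3]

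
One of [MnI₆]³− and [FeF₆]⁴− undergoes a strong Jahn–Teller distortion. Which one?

[MnI₆]³−

[MnI₆]³−: Each iodide is −1; balancing the −3 overall charge requires Mn(III). Group 7 minus oxidation state 3 gives a d⁴ configuration. Iodide is a weak-field ligand for a first-row metal, so the complex is high-spin. The t₂g³e_g¹ (high-spin) configuration has an unevenly filled e_g set; the Jahn–Teller theorem predicts a tetragonal distortion (typically axial elongation) to lift the degeneracy.
[FeF₆]⁴−: Each fluoride is −1; balancing the −4 overall charge requires Fe(II). Group 8 minus oxidation state 2 gives a d⁶ configuration. Fluoride is a weak-field ligand for a first-row metal, so the complex is high-spin. The d⁶ configuration leaves the e_g set evenly filled (or empty) — no strong Jahn–Teller driving force.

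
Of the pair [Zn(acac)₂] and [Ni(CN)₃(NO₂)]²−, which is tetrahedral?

[Zn(acac)₂]

For [Zn(acac)₂]: Each acetylacetonate is −1; balancing the 0 overall charge requires Zn(II). Group 12 minus oxidation state 2 gives a d¹⁰ configuration. A d¹⁰ ion has no crystal-field stabilisation preference between square planar and tetrahedral, so four ligands adopt the sterically favoured tetrahedral geometry. → tetrahedral.
For [Ni(CN)₃(NO₂)]²−: Ligand charges: each cyanide is −1; each nitro (N-bound nitrite) is −1. With an overall charge of −2 the nickel centre must be in the +2 oxidation state. Nickel is a group-10 element; Ni(II) is therefore d⁸. Cyanide and nitro (N-bound nitrite) are strong-field ligands (high in the spectrochemical series). A 3d d⁸ ion with strong-field ligands gains enough CFSE to favour square planar over tetrahedral. → square planar.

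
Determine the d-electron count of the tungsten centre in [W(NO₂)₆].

Ligand charges: each nitro (N-bound nitrite) is −1. With an overall charge of 0 the tungsten centre must be in the +6 oxidation state.
Tungsten is a group-6 element; W(VI) is therefore d⁰.

d⁰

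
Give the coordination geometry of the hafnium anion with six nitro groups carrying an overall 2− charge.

Summing ligand charges against the −2 overall charge gives an oxidation state of +4 for hafnium.
Hf sits in group 4, so the d-electron count is 4 − 4 = 0.
Coordination number: 6.
Six donors around a single metal centre give an octahedral coordination sphere.

octahedral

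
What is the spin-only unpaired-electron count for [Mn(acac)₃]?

4

Summing ligand charges against the 0 overall charge gives an oxidation state of +3 for manganese.
Group 7 minus oxidation state 3 gives a d⁴ configuration.
Counting donor atoms: 3×acetylacetonate (bidentate) → 6 donors. Coordination number = 6.
The spin state decides the count: Acetylacetonate is a weak-field ligand for a first-row metal, so the complex is high-spin.
An octahedral high-spin d⁴ ion is t₂g³e_g¹, giving 4 unpaired electrons.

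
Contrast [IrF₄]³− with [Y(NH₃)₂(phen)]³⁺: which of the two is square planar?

For [IrF₄]³−: Summing ligand charges against the −3 overall charge gives an oxidation state of +1 for iridium. Iridium is a group-9 element; Ir(I) is therefore d⁸. A 5d d⁸ ion has a large crystal-field splitting; square planar leaves the high-energy d_{x²−y²} orbital empty and maximises CFSE. → square planar.
For [Y(NH₃)₂(phen)]³⁺: Ammonia is neutral; 1,10-phenanthroline is neutral; balancing the +3 overall charge requires Y(III). Yttrium is a group-3 element; Y(III) is therefore d⁰. A d⁰ ion has no crystal-field stabilisation preference between square planar and tetrahedral, so four ligands adopt the sterically favoured tetrahedral geometry. → tetrahedral.

[IrF₄]³−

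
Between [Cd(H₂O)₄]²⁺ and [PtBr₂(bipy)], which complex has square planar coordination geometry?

[PtBr₂(bipy)]

For [Cd(H₂O)₄]²⁺: Ligand charges: water is neutral. With an overall charge of +2 the cadmium centre must be in the +2 oxidation state. Group 12 minus oxidation state 2 gives a d¹⁰ configuration. A d¹⁰ ion has no crystal-field stabilisation preference between square planar and tetrahedral, so four ligands adopt the sterically favoured tetrahedral geometry. → tetrahedral.
For [PtBr₂(bipy)]: Ligand charges: each bromide is −1; 2,2′-bipyridine is neutral. With an overall charge of 0 the platinum centre must be in the +2 oxidation state. Platinum is a group-10 element; Pt(II) is therefore d⁸. A 5d d⁸ ion has a large crystal-field splitting; square planar leaves the high-energy d_{x²−y²} orbital empty and maximises CFSE. → square planar.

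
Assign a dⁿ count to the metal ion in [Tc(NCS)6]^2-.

d³

Ligand charges: each isothiocyanate is −1. With an overall charge of −2 the technetium centre must be in the +4 oxidation state.
Technetium is a group-7 element; Tc(IV) is therefore d³.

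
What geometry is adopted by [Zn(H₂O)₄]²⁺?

tetrahedral

Ligand charges: water is neutral. With an overall charge of +2 the zinc centre must be in the +2 oxidation state.
Zn sits in group 12, so the d-electron count is 12 − 2 = 10.
Coordination number: 4.
A d¹⁰ ion has no crystal-field stabilisation preference between square planar and tetrahedral, so four ligands adopt the sterically favoured tetrahedral geometry.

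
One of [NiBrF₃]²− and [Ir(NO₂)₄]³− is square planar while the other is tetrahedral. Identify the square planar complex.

For [NiBrF₃]²−: Each bromide is −1; each fluoride is −1; balancing the −2 overall charge requires Ni(II). Ni sits in group 10, so the d-electron count is 10 − 2 = 8. Bromide and fluoride are weak-field ligands. With weak-field ligands the CFSE gain from square planar is small, so a 3d d⁸ ion takes the sterically preferred tetrahedral geometry. → tetrahedral.
For [Ir(NO₂)₄]³−: Summing ligand charges against the −3 overall charge gives an oxidation state of +1 for iridium. Group 9 minus oxidation state 1 gives a d⁸ configuration. A 5d d⁸ ion has a large crystal-field splitting; square planar leaves the high-energy d_{x²−y²} orbital empty and maximises CFSE. → square planar.

[Ir(NO₂)₄]³−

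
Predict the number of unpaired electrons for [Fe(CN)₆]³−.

1

Each cyanide is −1; balancing the −3 overall charge requires Fe(III).
Iron is a group-8 element; Fe(III) is therefore d⁵.
The spin state decides the count: Cyanide is a strong-field ligand (high in the spectrochemical series) for a first-row metal, so the complex is low-spin.
An octahedral low-spin d⁵ ion is t₂g⁵e_g⁰, giving 1 unpaired electron.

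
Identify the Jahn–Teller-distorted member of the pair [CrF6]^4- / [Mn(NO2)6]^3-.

[CrF6]^4-: Ligand charges: each fluoride is −1. With an overall charge of −4 the chromium centre must be in the +2 oxidation state. Group 6 minus oxidation state 2 gives a d⁴ configuration. Fluoride is a weak-field ligand for a first-row metal, so the complex is high-spin. The t₂g³e_g¹ (high-spin) configuration has an unevenly filled e_g set; the Jahn–Teller theorem predicts a tetragonal distortion (typically axial elongation) to lift the degeneracy.
[Mn(NO2)6]^3-: Each nitro (N-bound nitrite) is −1; balancing the −3 overall charge requires Mn(III). Group 7 minus oxidation state 3 gives a d⁴ configuration. Nitro (N-bound nitrite) is a strong-field ligand (high in the spectrochemical series) for a first-row metal, so the complex is low-spin. The d⁴ configuration leaves the e_g set evenly filled (or empty) — no strong Jahn–Teller driving force.

[CrF6]^4-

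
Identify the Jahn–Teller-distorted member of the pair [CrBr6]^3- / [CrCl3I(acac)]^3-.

[CrCl3I(acac)]^3-

[CrBr6]^3-: Each bromide is −1; balancing the −3 overall charge requires Cr(III). Group 6 minus oxidation state 3 gives a d³ configuration. The d³ configuration leaves the e_g set evenly filled (or empty) — no strong Jahn–Teller driving force.
[CrCl3I(acac)]^3-: Summing ligand charges against the −3 overall charge gives an oxidation state of +2 for chromium. Group 6 minus oxidation state 2 gives a d⁴ configuration. Acetylacetonate, chloride, and iodide are weak-field ligands for a first-row metal, so the complex is high-spin. The t₂g³e_g¹ (high-spin) configuration has an unevenly filled e_g set; the Jahn–Teller theorem predicts a tetragonal distortion (typically axial elongation) to lift the degeneracy.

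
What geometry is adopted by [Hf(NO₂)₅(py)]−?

Ligand charges: each nitro (N-bound nitrite) is −1; pyridine is neutral. With an overall charge of −1 the hafnium centre must be in the +4 oxidation state.
Group 4 minus oxidation state 4 gives a d⁰ configuration.
Coordination number: 6.
Six donors around a single metal centre give an octahedral coordination sphere.

octahedral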